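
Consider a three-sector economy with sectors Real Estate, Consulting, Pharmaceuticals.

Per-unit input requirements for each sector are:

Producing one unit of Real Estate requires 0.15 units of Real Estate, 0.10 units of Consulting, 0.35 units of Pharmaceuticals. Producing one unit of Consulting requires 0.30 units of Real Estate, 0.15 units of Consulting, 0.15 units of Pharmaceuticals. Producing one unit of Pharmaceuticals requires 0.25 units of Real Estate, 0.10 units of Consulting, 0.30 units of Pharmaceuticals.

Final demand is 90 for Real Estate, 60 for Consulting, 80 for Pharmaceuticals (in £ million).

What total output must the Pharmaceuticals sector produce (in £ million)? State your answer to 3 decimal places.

I − A =
  [   0.85    -0.30    -0.25]
  [  -0.10     0.85    -0.10]
  [  -0.35    -0.15     0.70]
Cofactors of I−A, C_ij = (−1)^(i+j)·(minor ij) (rows/columns in the sector order above):
  C_11 = (0.85)(0.70) − (-0.10)(-0.15) = 0.5800
  C_12 = −[(-0.10)(0.70) − (-0.10)(-0.35)] = 0.1050
  C_13 = (-0.10)(-0.15) − (0.85)(-0.35) = 0.3125
  C_21 = −[(-0.30)(0.70) − (-0.25)(-0.15)] = 0.2475
  C_22 = (0.85)(0.70) − (-0.25)(-0.35) = 0.5075
  C_23 = −[(0.85)(-0.15) − (-0.30)(-0.35)] = 0.2325
  C_31 = (-0.30)(-0.10) − (-0.25)(0.85) = 0.2425
  C_32 = −[(0.85)(-0.10) − (-0.25)(-0.10)] = 0.1100
  C_33 = (0.85)(0.85) − (-0.30)(-0.10) = 0.6925
det(I−A) = Σ_j (I−A)_1j·C_1j = (0.85)(0.5800) + (-0.30)(0.1050) + (-0.25)(0.3125) = 0.383375
adj(I−A) = Cᵀ =
  [ 0.5800   0.2475   0.2425]
  [ 0.1050   0.5075   0.1100]
  [ 0.3125   0.2325   0.6925]
(I − A)⁻¹ = adj(I−A) / det(I−A) ≈
  [   1.5129     0.6456     0.6325]
  [   0.2739     1.3238     0.2869]
  [   0.8151     0.6065     1.8063]
x = (I − A)⁻¹ d = adj(I−A)·d / det(I−A), with det(I−A) = 0.383375:
  x_R = (0.5800·90 + 0.2475·60 + 0.2425·80) / 0.383375 = 86.45 / 0.383375 ≈ 225.497
  x_C = (0.1050·90 + 0.5075·60 + 0.1100·80) / 0.383375 = 48.70 / 0.383375 ≈ 127.030
  x_P = (0.3125·90 + 0.2325·60 + 0.6925·80) / 0.383375 = 97.475 / 0.383375 ≈ 254.255

x_P = 254.255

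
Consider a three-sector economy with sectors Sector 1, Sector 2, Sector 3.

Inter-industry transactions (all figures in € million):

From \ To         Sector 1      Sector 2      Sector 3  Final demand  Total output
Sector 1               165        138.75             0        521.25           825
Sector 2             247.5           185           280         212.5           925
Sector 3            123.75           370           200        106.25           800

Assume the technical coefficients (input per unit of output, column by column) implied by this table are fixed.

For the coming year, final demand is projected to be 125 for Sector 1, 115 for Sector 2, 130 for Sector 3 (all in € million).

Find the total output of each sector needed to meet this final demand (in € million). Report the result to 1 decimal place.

x_1 = 236.7, x_2 = 429.2, x_3 = 449.6

Technical coefficients a_ij = z_ij / X_j:
  a_11 = 165/825 = 0.20, a_21 = 247.5/825 = 0.30, a_31 = 123.75/825 = 0.15
  a_12 = 138.75/925 = 0.15, a_22 = 185/925 = 0.20, a_32 = 370/925 = 0.40
  a_13 = 0/800 = 0.00, a_23 = 280/800 = 0.35, a_33 = 200/800 = 0.25
I − A =
  [   0.80    -0.15     0.00]
  [  -0.30     0.80    -0.35]
  [  -0.15    -0.40     0.75]
Cofactors of I−A, C_ij = (−1)^(i+j)·(minor ij) (rows/columns in the sector order above):
  C_11 = (0.80)(0.75) − (-0.35)(-0.40) = 0.4600
  C_12 = −[(-0.30)(0.75) − (-0.35)(-0.15)] = 0.2775
  C_13 = (-0.30)(-0.40) − (0.80)(-0.15) = 0.2400
  C_21 = −[(-0.15)(0.75) − (0.00)(-0.40)] = 0.1125
  C_22 = (0.80)(0.75) − (0.00)(-0.15) = 0.6000
  C_23 = −[(0.80)(-0.40) − (-0.15)(-0.15)] = 0.3425
  C_31 = (-0.15)(-0.35) − (0.00)(0.80) = 0.0525
  C_32 = −[(0.80)(-0.35) − (0.00)(-0.30)] = 0.2800
  C_33 = (0.80)(0.80) − (-0.15)(-0.30) = 0.5950
det(I−A) = Σ_j (I−A)_1j·C_1j = (0.80)(0.4600) + (-0.15)(0.2775) + (0.00)(0.2400) = 0.326375
adj(I−A) = Cᵀ =
  [ 0.4600   0.1125   0.0525]
  [ 0.2775   0.6000   0.2800]
  [ 0.2400   0.3425   0.5950]
(I − A)⁻¹ = adj(I−A) / det(I−A) ≈
  [   1.4094     0.3447     0.1609]
  [   0.8502     1.8384     0.8579]
  [   0.7354     1.0494     1.8231]
x = (I − A)⁻¹ d = adj(I−A)·d / det(I−A), with det(I−A) = 0.326375:
  x_1 = (0.4600·125 + 0.1125·115 + 0.0525·130) / 0.326375 = 77.2625 / 0.326375 ≈ 236.7
  x_2 = (0.2775·125 + 0.6000·115 + 0.2800·130) / 0.326375 = 140.0875 / 0.326375 ≈ 429.2
  x_3 = (0.2400·125 + 0.3425·115 + 0.5950·130) / 0.326375 = 146.7375 / 0.326375 ≈ 449.6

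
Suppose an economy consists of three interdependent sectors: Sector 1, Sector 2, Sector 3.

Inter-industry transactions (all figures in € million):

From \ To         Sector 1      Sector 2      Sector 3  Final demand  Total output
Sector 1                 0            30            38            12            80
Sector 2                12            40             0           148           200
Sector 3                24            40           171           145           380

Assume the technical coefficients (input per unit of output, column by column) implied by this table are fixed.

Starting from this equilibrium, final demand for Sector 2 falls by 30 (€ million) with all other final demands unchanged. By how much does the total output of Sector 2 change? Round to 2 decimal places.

Δx_2 = -38.94

Technical coefficients a_ij = z_ij / X_j:
  a_11 = 0/80 = 0.00, a_21 = 12/80 = 0.15, a_31 = 24/80 = 0.30
  a_12 = 30/200 = 0.15, a_22 = 40/200 = 0.20, a_32 = 40/200 = 0.20
  a_13 = 38/380 = 0.10, a_23 = 0/380 = 0.00, a_33 = 171/380 = 0.45
I − A =
  [   1.00    -0.15    -0.10]
  [  -0.15     0.80     0.00]
  [  -0.30    -0.20     0.55]
Cofactors of I−A, C_ij = (−1)^(i+j)·(minor ij) (rows/columns in the sector order above):
  C_11 = (0.80)(0.55) − (0.00)(-0.20) = 0.4400
  C_12 = −[(-0.15)(0.55) − (0.00)(-0.30)] = 0.0825
  C_13 = (-0.15)(-0.20) − (0.80)(-0.30) = 0.2700
  C_21 = −[(-0.15)(0.55) − (-0.10)(-0.20)] = 0.1025
  C_22 = (1.00)(0.55) − (-0.10)(-0.30) = 0.5200
  C_23 = −[(1.00)(-0.20) − (-0.15)(-0.30)] = 0.2450
  C_31 = (-0.15)(0.00) − (-0.10)(0.80) = 0.0800
  C_32 = −[(1.00)(0.00) − (-0.10)(-0.15)] = 0.0150
  C_33 = (1.00)(0.80) − (-0.15)(-0.15) = 0.7775
det(I−A) = Σ_j (I−A)_1j·C_1j = (1.00)(0.4400) + (-0.15)(0.0825) + (-0.10)(0.2700) = 0.400625
adj(I−A) = Cᵀ =
  [ 0.4400   0.1025   0.0800]
  [ 0.0825   0.5200   0.0150]
  [ 0.2700   0.2450   0.7775]
(I − A)⁻¹ = adj(I−A) / det(I−A) ≈
  [   1.0983     0.2559     0.1997]
  [   0.2059     1.2980     0.0374]
  [   0.6739     0.6115     1.9407]
Δx = (I − A)⁻¹ Δd with Δd having -30 in the Sector 2 component and 0 elsewhere.
So Δx_2 = L_22 · (-30), where L_22 = adj(I−A)_22 / det(I−A) = 0.5200 / 0.400625.
Δx_2 = 0.5200 × (-30) / 0.400625 = -15.60 / 0.400625 ≈ -38.94.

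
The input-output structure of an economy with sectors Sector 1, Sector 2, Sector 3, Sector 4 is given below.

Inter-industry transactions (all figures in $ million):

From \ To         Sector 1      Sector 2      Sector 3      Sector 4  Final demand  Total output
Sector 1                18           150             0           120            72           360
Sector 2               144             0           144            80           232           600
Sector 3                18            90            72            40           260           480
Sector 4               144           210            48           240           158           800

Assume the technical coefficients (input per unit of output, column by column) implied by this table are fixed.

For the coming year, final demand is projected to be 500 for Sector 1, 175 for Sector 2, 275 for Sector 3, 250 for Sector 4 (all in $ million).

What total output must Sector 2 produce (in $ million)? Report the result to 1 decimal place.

x_2 = 910.6

Technical coefficients a_ij = z_ij / X_j:
  a_11 = 18/360 = 0.05, a_21 = 144/360 = 0.40, a_31 = 18/360 = 0.05, a_41 = 144/360 = 0.40
  a_12 = 150/600 = 0.25, a_22 = 0/600 = 0.00, a_32 = 90/600 = 0.15, a_42 = 210/600 = 0.35
  a_13 = 0/480 = 0.00, a_23 = 144/480 = 0.30, a_33 = 72/480 = 0.15, a_43 = 48/480 = 0.10
  a_14 = 120/800 = 0.15, a_24 = 80/800 = 0.10, a_34 = 40/800 = 0.05, a_44 = 240/800 = 0.30
I − A =
  [   0.95    -0.25     0.00    -0.15]
  [  -0.40     1.00    -0.30    -0.10]
  [  -0.05    -0.15     0.85    -0.05]
  [  -0.40    -0.35    -0.10     0.70]
Compute the cofactors C_ij = (−1)^(i+j)·(3×3 minor ij) of I−A; the adjugate is their transpose:
adj(I−A) = Cᵀ =
  [ 0.522000   0.194375   0.085750   0.145750]
  [ 0.287000   0.508750   0.197000   0.148250]
  [ 0.108250   0.123750   0.470750   0.074500]
  [ 0.457250   0.383125   0.214750   0.676000]
det(I−A) = Σ_j (I−A)_1j·C_1j = (0.95)(0.522000) + (-0.25)(0.287000) + (0.00)(0.108250) + (-0.15)(0.457250) = 0.3555625
(I − A)⁻¹ = adj(I−A) / det(I−A) ≈
  [   1.4681     0.5467     0.2412     0.4099]
  [   0.8072     1.4308     0.5541     0.4169]
  [   0.3044     0.3480     1.3240     0.2095]
  [   1.2860     1.0775     0.6040     1.9012]
x = (I − A)⁻¹ d = adj(I−A)·d / det(I−A), with det(I−A) = 0.3555625:
  x_1 = (0.522000·500 + 0.194375·175 + 0.085750·275 + 0.145750·250) / 0.3555625 = 355.034375 / 0.3555625 ≈ 998.5
  x_2 = (0.287000·500 + 0.508750·175 + 0.197000·275 + 0.148250·250) / 0.3555625 = 323.76875 / 0.3555625 ≈ 910.6
  x_3 = (0.108250·500 + 0.123750·175 + 0.470750·275 + 0.074500·250) / 0.3555625 = 223.8625 / 0.3555625 ≈ 629.6
  x_4 = (0.457250·500 + 0.383125·175 + 0.214750·275 + 0.676000·250) / 0.3555625 = 523.728125 / 0.3555625 ≈ 1473.0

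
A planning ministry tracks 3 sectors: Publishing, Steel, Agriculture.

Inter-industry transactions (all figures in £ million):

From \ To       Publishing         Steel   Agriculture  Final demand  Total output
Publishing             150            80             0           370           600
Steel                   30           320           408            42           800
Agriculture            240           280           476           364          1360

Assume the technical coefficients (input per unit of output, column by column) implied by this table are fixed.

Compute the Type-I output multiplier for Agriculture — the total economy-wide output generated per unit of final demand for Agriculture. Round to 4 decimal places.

Technical coefficients a_ij = z_ij / X_j:
  a_11 = 150/600 = 0.25, a_21 = 30/600 = 0.05, a_31 = 240/600 = 0.40
  a_12 = 80/800 = 0.10, a_22 = 320/800 = 0.40, a_32 = 280/800 = 0.35
  a_13 = 0/1360 = 0.00, a_23 = 408/1360 = 0.30, a_33 = 476/1360 = 0.35
I − A =
  [   0.75    -0.10     0.00]
  [  -0.05     0.60    -0.30]
  [  -0.40    -0.35     0.65]
Cofactors of I−A, C_ij = (−1)^(i+j)·(minor ij) (rows/columns in the sector order above):
  C_11 = (0.60)(0.65) − (-0.30)(-0.35) = 0.2850
  C_12 = −[(-0.05)(0.65) − (-0.30)(-0.40)] = 0.1525
  C_13 = (-0.05)(-0.35) − (0.60)(-0.40) = 0.2575
  C_21 = −[(-0.10)(0.65) − (0.00)(-0.35)] = 0.0650
  C_22 = (0.75)(0.65) − (0.00)(-0.40) = 0.4875
  C_23 = −[(0.75)(-0.35) − (-0.10)(-0.40)] = 0.3025
  C_31 = (-0.10)(-0.30) − (0.00)(0.60) = 0.0300
  C_32 = −[(0.75)(-0.30) − (0.00)(-0.05)] = 0.2250
  C_33 = (0.75)(0.60) − (-0.10)(-0.05) = 0.4450
det(I−A) = Σ_j (I−A)_1j·C_1j = (0.75)(0.2850) + (-0.10)(0.1525) + (0.00)(0.2575) = 0.1985
adj(I−A) = Cᵀ =
  [ 0.2850   0.0650   0.0300]
  [ 0.1525   0.4875   0.2250]
  [ 0.2575   0.3025   0.4450]
(I − A)⁻¹ = adj(I−A) / det(I−A) ≈
  [   1.43577     0.32746     0.15113]
  [   0.76826     2.45592     1.13350]
  [   1.29723     1.52393     2.24181]
The output multiplier for sector j is the column-j sum of the Leontief inverse (I − A)⁻¹ = adj(I−A) / det(I−A).
Column 3 of adj(I−A): (0.0300, 0.2250, 0.4450); det(I−A) = 0.1985.
m_3 = (0.0300 + 0.2250 + 0.4450) / 0.1985 = 0.70 / 0.1985 ≈ 3.5264.

m_3 = 3.5264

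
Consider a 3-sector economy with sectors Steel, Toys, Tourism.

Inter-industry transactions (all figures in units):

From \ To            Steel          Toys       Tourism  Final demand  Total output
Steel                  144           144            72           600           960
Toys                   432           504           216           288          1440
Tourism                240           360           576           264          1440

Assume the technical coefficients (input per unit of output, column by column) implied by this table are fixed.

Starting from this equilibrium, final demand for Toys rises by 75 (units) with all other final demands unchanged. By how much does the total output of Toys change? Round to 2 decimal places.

Technical coefficients a_ij = z_ij / X_j:
  a_11 = 144/960 = 0.15, a_21 = 432/960 = 0.45, a_31 = 240/960 = 0.25
  a_12 = 144/1440 = 0.10, a_22 = 504/1440 = 0.35, a_32 = 360/1440 = 0.25
  a_13 = 72/1440 = 0.05, a_23 = 216/1440 = 0.15, a_33 = 576/1440 = 0.40
I − A =
  [   0.85    -0.10    -0.05]
  [  -0.45     0.65    -0.15]
  [  -0.25    -0.25     0.60]
Cofactors of I−A, C_ij = (−1)^(i+j)·(minor ij) (rows/columns in the sector order above):
  C_11 = (0.65)(0.60) − (-0.15)(-0.25) = 0.3525
  C_12 = −[(-0.45)(0.60) − (-0.15)(-0.25)] = 0.3075
  C_13 = (-0.45)(-0.25) − (0.65)(-0.25) = 0.2750
  C_21 = −[(-0.10)(0.60) − (-0.05)(-0.25)] = 0.0725
  C_22 = (0.85)(0.60) − (-0.05)(-0.25) = 0.4975
  C_23 = −[(0.85)(-0.25) − (-0.10)(-0.25)] = 0.2375
  C_31 = (-0.10)(-0.15) − (-0.05)(0.65) = 0.0475
  C_32 = −[(0.85)(-0.15) − (-0.05)(-0.45)] = 0.1500
  C_33 = (0.85)(0.65) − (-0.10)(-0.45) = 0.5075
det(I−A) = Σ_j (I−A)_1j·C_1j = (0.85)(0.3525) + (-0.10)(0.3075) + (-0.05)(0.2750) = 0.255125
adj(I−A) = Cᵀ =
  [ 0.3525   0.0725   0.0475]
  [ 0.3075   0.4975   0.1500]
  [ 0.2750   0.2375   0.5075]
(I − A)⁻¹ = adj(I−A) / det(I−A) ≈
  [   1.3817     0.2842     0.1862]
  [   1.2053     1.9500     0.5879]
  [   1.0779     0.9309     1.9892]
Δx = (I − A)⁻¹ Δd with Δd having +75 in the Toys component and 0 elsewhere.
So Δx_2 = L_22 · (+75), where L_22 = adj(I−A)_22 / det(I−A) = 0.4975 / 0.255125.
Δx_2 = 0.4975 × (+75) / 0.255125 = 37.3125 / 0.255125 ≈ 146.25.

Δx_2 = 146.25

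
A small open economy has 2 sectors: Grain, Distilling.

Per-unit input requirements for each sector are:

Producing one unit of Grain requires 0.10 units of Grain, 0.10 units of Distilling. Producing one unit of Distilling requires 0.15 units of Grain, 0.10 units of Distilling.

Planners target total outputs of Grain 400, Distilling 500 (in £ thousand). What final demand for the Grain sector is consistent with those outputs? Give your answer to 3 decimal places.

I − A =
  [   0.90    -0.15]
  [  -0.10     0.90]
d = (I − A) x:
  d_1 = (+0.90)·400 + (-0.15)·500 = 285.000
  d_2 = (-0.10)·400 + (+0.90)·500 = 410.000

d_1 = 285.000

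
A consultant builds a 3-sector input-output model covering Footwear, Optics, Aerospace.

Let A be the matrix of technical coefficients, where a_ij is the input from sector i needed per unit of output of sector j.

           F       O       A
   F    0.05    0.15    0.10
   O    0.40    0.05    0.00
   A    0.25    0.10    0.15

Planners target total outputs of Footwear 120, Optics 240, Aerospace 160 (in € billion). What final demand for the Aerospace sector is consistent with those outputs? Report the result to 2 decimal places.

d_A = 82.00

I − A =
  [   0.95    -0.15    -0.10]
  [  -0.40     0.95     0.00]
  [  -0.25    -0.10     0.85]
d = (I − A) x:
  d_F = (+0.95)·120 + (-0.15)·240 + (-0.10)·160 = 62.00
  d_O = (-0.40)·120 + (+0.95)·240 + (+0.00)·160 = 180.00
  d_A = (-0.25)·120 + (-0.10)·240 + (+0.85)·160 = 82.00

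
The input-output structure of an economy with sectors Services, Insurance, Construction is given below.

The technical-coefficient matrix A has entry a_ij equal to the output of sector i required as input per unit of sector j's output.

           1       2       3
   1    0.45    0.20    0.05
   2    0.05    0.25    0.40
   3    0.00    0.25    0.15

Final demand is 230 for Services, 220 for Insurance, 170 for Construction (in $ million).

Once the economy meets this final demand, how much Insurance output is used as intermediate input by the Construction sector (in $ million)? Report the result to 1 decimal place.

z_23 = 141.8

I − A =
  [   0.55    -0.20    -0.05]
  [  -0.05     0.75    -0.40]
  [   0.00    -0.25     0.85]
Cofactors of I−A, C_ij = (−1)^(i+j)·(minor ij) (rows/columns in the sector order above):
  C_11 = (0.75)(0.85) − (-0.40)(-0.25) = 0.5375
  C_12 = −[(-0.05)(0.85) − (-0.40)(0.00)] = 0.0425
  C_13 = (-0.05)(-0.25) − (0.75)(0.00) = 0.0125
  C_21 = −[(-0.20)(0.85) − (-0.05)(-0.25)] = 0.1825
  C_22 = (0.55)(0.85) − (-0.05)(0.00) = 0.4675
  C_23 = −[(0.55)(-0.25) − (-0.20)(0.00)] = 0.1375
  C_31 = (-0.20)(-0.40) − (-0.05)(0.75) = 0.1175
  C_32 = −[(0.55)(-0.40) − (-0.05)(-0.05)] = 0.2225
  C_33 = (0.55)(0.75) − (-0.20)(-0.05) = 0.4025
det(I−A) = Σ_j (I−A)_1j·C_1j = (0.55)(0.5375) + (-0.20)(0.0425) + (-0.05)(0.0125) = 0.2865
adj(I−A) = Cᵀ =
  [ 0.5375   0.1825   0.1175]
  [ 0.0425   0.4675   0.2225]
  [ 0.0125   0.1375   0.4025]
(I − A)⁻¹ = adj(I−A) / det(I−A) ≈
  [   1.8761     0.6370     0.4101]
  [   0.1483     1.6318     0.7766]
  [   0.0436     0.4799     1.4049]
First solve x = (I − A)⁻¹ d = adj(I−A)·d / det(I−A); in particular x_3 = (0.0125·230 + 0.1375·220 + 0.4025·170) / 0.2865 = 101.55 / 0.2865 ≈ 354.450.
Intermediate flow from 2 to 3: z_23 = a_23 · x_3 = 0.40 × 101.55 / 0.2865 = 40.62 / 0.2865 ≈ 141.8.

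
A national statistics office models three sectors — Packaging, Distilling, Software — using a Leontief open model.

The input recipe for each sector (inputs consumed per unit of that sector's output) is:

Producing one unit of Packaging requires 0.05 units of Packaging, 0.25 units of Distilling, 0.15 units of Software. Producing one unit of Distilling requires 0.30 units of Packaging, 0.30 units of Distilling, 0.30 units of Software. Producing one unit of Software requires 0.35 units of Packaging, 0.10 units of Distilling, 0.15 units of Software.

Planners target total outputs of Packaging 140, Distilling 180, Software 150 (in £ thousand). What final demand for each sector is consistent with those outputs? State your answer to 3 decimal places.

I − A =
  [   0.95    -0.30    -0.35]
  [  -0.25     0.70    -0.10]
  [  -0.15    -0.30     0.85]
d = (I − A) x:
  d_P = (+0.95)·140 + (-0.30)·180 + (-0.35)·150 = 26.500
  d_D = (-0.25)·140 + (+0.70)·180 + (-0.10)·150 = 76.000
  d_S = (-0.15)·140 + (-0.30)·180 + (+0.85)·150 = 52.500

d_P = 26.500, d_D = 76.000, d_S = 52.500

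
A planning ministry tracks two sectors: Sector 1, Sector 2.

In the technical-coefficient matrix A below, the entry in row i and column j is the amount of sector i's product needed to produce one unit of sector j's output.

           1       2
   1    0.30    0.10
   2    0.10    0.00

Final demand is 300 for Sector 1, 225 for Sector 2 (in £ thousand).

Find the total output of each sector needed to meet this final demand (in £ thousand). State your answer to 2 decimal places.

x_1 = 467.39, x_2 = 271.74

I − A =
  [   0.70    -0.10]
  [  -0.10     1.00]
det(I−A) = (0.70)(1.00) − (-0.10)(-0.10) = 0.6900
adj(I−A) = [[1.00, 0.10], [0.10, 0.70]]
(I − A)⁻¹ = adj(I−A) / det(I−A) ≈
  [   1.4493     0.1449]
  [   0.1449     1.0145]
x = (I − A)⁻¹ d = adj(I−A)·d / det(I−A), with det(I−A) = 0.6900:
  x_1 = (1.00·300 + 0.10·225) / 0.6900 = 322.50 / 0.6900 ≈ 467.39
  x_2 = (0.10·300 + 0.70·225) / 0.6900 = 187.50 / 0.6900 ≈ 271.74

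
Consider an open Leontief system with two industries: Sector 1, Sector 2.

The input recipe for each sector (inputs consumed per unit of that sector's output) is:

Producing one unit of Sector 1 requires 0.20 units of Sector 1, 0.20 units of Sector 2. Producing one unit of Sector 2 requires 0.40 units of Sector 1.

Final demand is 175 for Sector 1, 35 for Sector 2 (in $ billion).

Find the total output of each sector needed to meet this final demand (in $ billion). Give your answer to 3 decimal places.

x_1 = 262.500, x_2 = 87.500

I − A =
  [   0.80    -0.40]
  [  -0.20     1.00]
det(I−A) = (0.80)(1.00) − (-0.40)(-0.20) = 0.7200
adj(I−A) = [[1.00, 0.40], [0.20, 0.80]]
(I − A)⁻¹ = adj(I−A) / det(I−A) ≈
  [   1.3889     0.5556]
  [   0.2778     1.1111]
x = (I − A)⁻¹ d = adj(I−A)·d / det(I−A), with det(I−A) = 0.7200:
  x_1 = (1.00·175 + 0.40·35) / 0.7200 = 189.00 / 0.7200 = 262.500
  x_2 = (0.20·175 + 0.80·35) / 0.7200 = 63.00 / 0.7200 = 87.500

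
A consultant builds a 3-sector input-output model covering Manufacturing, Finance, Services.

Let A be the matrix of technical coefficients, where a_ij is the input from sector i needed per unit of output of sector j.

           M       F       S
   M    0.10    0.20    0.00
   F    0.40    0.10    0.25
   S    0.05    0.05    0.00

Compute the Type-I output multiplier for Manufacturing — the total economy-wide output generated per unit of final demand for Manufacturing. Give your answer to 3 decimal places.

m_M = 1.906

I − A =
  [   0.90    -0.20     0.00]
  [  -0.40     0.90    -0.25]
  [  -0.05    -0.05     1.00]
Cofactors of I−A, C_ij = (−1)^(i+j)·(minor ij) (rows/columns in the sector order above):
  C_11 = (0.90)(1.00) − (-0.25)(-0.05) = 0.8875
  C_12 = −[(-0.40)(1.00) − (-0.25)(-0.05)] = 0.4125
  C_13 = (-0.40)(-0.05) − (0.90)(-0.05) = 0.0650
  C_21 = −[(-0.20)(1.00) − (0.00)(-0.05)] = 0.2000
  C_22 = (0.90)(1.00) − (0.00)(-0.05) = 0.9000
  C_23 = −[(0.90)(-0.05) − (-0.20)(-0.05)] = 0.0550
  C_31 = (-0.20)(-0.25) − (0.00)(0.90) = 0.0500
  C_32 = −[(0.90)(-0.25) − (0.00)(-0.40)] = 0.2250
  C_33 = (0.90)(0.90) − (-0.20)(-0.40) = 0.7300
det(I−A) = Σ_j (I−A)_1j·C_1j = (0.90)(0.8875) + (-0.20)(0.4125) + (0.00)(0.0650) = 0.71625
adj(I−A) = Cᵀ =
  [ 0.8875   0.2000   0.0500]
  [ 0.4125   0.9000   0.2250]
  [ 0.0650   0.0550   0.7300]
(I − A)⁻¹ = adj(I−A) / det(I−A) ≈
  [   1.2391     0.2792     0.0698]
  [   0.5759     1.2565     0.3141]
  [   0.0908     0.0768     1.0192]
The output multiplier for sector j is the column-j sum of the Leontief inverse (I − A)⁻¹ = adj(I−A) / det(I−A).
Column M of adj(I−A): (0.8875, 0.4125, 0.0650); det(I−A) = 0.71625.
m_M = (0.8875 + 0.4125 + 0.0650) / 0.71625 = 1.365 / 0.71625 ≈ 1.906.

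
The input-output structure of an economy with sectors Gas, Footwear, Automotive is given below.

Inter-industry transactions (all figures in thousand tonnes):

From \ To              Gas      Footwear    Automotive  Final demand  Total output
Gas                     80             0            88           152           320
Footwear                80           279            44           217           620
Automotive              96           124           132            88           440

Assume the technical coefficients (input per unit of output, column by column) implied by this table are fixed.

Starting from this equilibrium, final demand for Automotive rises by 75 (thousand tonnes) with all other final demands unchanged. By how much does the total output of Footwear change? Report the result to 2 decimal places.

Δx_F = 40.63

Technical coefficients a_ij = z_ij / X_j:
  a_GG = 80/320 = 0.25, a_FG = 80/320 = 0.25, a_AG = 96/320 = 0.30
  a_GF = 0/620 = 0.00, a_FF = 279/620 = 0.45, a_AF = 124/620 = 0.20
  a_GA = 88/440 = 0.20, a_FA = 44/440 = 0.10, a_AA = 132/440 = 0.30
I − A =
  [   0.75     0.00    -0.20]
  [  -0.25     0.55    -0.10]
  [  -0.30    -0.20     0.70]
Cofactors of I−A, C_ij = (−1)^(i+j)·(minor ij) (rows/columns in the sector order above):
  C_11 = (0.55)(0.70) − (-0.10)(-0.20) = 0.3650
  C_12 = −[(-0.25)(0.70) − (-0.10)(-0.30)] = 0.2050
  C_13 = (-0.25)(-0.20) − (0.55)(-0.30) = 0.2150
  C_21 = −[(0.00)(0.70) − (-0.20)(-0.20)] = 0.0400
  C_22 = (0.75)(0.70) − (-0.20)(-0.30) = 0.4650
  C_23 = −[(0.75)(-0.20) − (0.00)(-0.30)] = 0.1500
  C_31 = (0.00)(-0.10) − (-0.20)(0.55) = 0.1100
  C_32 = −[(0.75)(-0.10) − (-0.20)(-0.25)] = 0.1250
  C_33 = (0.75)(0.55) − (0.00)(-0.25) = 0.4125
det(I−A) = Σ_j (I−A)_1j·C_1j = (0.75)(0.3650) + (0.00)(0.2050) + (-0.20)(0.2150) = 0.23075
adj(I−A) = Cᵀ =
  [ 0.3650   0.0400   0.1100]
  [ 0.2050   0.4650   0.1250]
  [ 0.2150   0.1500   0.4125]
(I − A)⁻¹ = adj(I−A) / det(I−A) ≈
  [   1.5818     0.1733     0.4767]
  [   0.8884     2.0152     0.5417]
  [   0.9317     0.6501     1.7876]
Δx = (I − A)⁻¹ Δd with Δd having +75 in the Automotive component and 0 elsewhere.
So Δx_F = L_FA · (+75), where L_FA = adj(I−A)_FA / det(I−A) = 0.1250 / 0.23075.
Δx_F = 0.1250 × (+75) / 0.23075 = 9.375 / 0.23075 ≈ 40.63.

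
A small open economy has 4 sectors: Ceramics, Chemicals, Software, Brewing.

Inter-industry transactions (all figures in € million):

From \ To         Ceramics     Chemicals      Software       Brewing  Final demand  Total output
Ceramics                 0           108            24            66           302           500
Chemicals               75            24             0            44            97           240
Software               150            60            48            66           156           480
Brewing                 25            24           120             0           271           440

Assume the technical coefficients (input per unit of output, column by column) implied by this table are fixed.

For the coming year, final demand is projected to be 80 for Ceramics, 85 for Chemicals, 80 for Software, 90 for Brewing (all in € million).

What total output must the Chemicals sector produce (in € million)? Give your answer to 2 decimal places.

Technical coefficients a_ij = z_ij / X_j:
  a_11 = 0/500 = 0.00, a_21 = 75/500 = 0.15, a_31 = 150/500 = 0.30, a_41 = 25/500 = 0.05
  a_12 = 108/240 = 0.45, a_22 = 24/240 = 0.10, a_32 = 60/240 = 0.25, a_42 = 24/240 = 0.10
  a_13 = 24/480 = 0.05, a_23 = 0/480 = 0.00, a_33 = 48/480 = 0.10, a_43 = 120/480 = 0.25
  a_14 = 66/440 = 0.15, a_24 = 44/440 = 0.10, a_34 = 66/440 = 0.15, a_44 = 0/440 = 0.00
I − A =
  [   1.00    -0.45    -0.05    -0.15]
  [  -0.15     0.90     0.00    -0.10]
  [  -0.30    -0.25     0.90    -0.15]
  [  -0.05    -0.10    -0.25     1.00]
Compute the cofactors C_ij = (−1)^(i+j)·(3×3 minor ij) of I−A; the adjugate is their transpose:
adj(I−A) = Cᵀ =
  [ 0.761000   0.424250   0.089500   0.170000]
  [ 0.141375   0.829125   0.038375   0.109875]
  [ 0.314750   0.406000   0.811250   0.209500]
  [ 0.130875   0.205625   0.211125   0.733875]
det(I−A) = Σ_j (I−A)_1j·C_1j = (1.00)(0.761000) + (-0.45)(0.141375) + (-0.05)(0.314750) + (-0.15)(0.130875) = 0.6620125
(I − A)⁻¹ = adj(I−A) / det(I−A) ≈
  [   1.1495     0.6408     0.1352     0.2568]
  [   0.2136     1.2524     0.0580     0.1660]
  [   0.4754     0.6133     1.2254     0.3165]
  [   0.1977     0.3106     0.3189     1.1086]
x = (I − A)⁻¹ d = adj(I−A)·d / det(I−A), with det(I−A) = 0.6620125:
  x_1 = (0.761000·80 + 0.424250·85 + 0.089500·80 + 0.170000·90) / 0.6620125 = 119.40125 / 0.6620125 ≈ 180.36
  x_2 = (0.141375·80 + 0.829125·85 + 0.038375·80 + 0.109875·90) / 0.6620125 = 94.744375 / 0.6620125 ≈ 143.12
  x_3 = (0.314750·80 + 0.406000·85 + 0.811250·80 + 0.209500·90) / 0.6620125 = 143.445 / 0.6620125 ≈ 216.68
  x_4 = (0.130875·80 + 0.205625·85 + 0.211125·80 + 0.733875·90) / 0.6620125 = 110.886875 / 0.6620125 ≈ 167.50

x_2 = 143.12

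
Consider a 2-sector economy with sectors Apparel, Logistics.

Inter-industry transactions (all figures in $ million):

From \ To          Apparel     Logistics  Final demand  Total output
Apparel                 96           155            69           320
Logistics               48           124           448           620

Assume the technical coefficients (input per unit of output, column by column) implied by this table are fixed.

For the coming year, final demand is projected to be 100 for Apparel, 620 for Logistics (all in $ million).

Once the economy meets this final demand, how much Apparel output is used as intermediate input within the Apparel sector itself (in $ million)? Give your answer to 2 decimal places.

Technical coefficients a_ij = z_ij / X_j:
  a_AA = 96/320 = 0.30, a_LA = 48/320 = 0.15
  a_AL = 155/620 = 0.25, a_LL = 124/620 = 0.20
I − A =
  [   0.70    -0.25]
  [  -0.15     0.80]
det(I−A) = (0.70)(0.80) − (-0.25)(-0.15) = 0.5225
adj(I−A) = [[0.80, 0.25], [0.15, 0.70]]
(I − A)⁻¹ = adj(I−A) / det(I−A) ≈
  [   1.5311     0.4785]
  [   0.2871     1.3397]
First solve x = (I − A)⁻¹ d = adj(I−A)·d / det(I−A); in particular x_A = (0.80·100 + 0.25·620) / 0.5225 = 235.00 / 0.5225 ≈ 449.7608.
Intermediate flow from A to A: z_AA = a_AA · x_A = 0.30 × 235.00 / 0.5225 = 70.50 / 0.5225 ≈ 134.93.

z_AA = 134.93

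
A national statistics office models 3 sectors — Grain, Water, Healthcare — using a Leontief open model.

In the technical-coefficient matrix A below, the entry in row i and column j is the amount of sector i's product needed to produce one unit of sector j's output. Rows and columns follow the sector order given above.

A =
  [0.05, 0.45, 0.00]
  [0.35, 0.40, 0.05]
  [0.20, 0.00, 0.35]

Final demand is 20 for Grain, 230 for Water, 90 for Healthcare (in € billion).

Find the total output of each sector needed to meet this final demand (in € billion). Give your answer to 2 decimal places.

x_G = 292.46, x_W = 572.97, x_H = 228.45

I − A =
  [   0.95    -0.45     0.00]
  [  -0.35     0.60    -0.05]
  [  -0.20     0.00     0.65]
Cofactors of I−A, C_ij = (−1)^(i+j)·(minor ij) (rows/columns in the sector order above):
  C_11 = (0.60)(0.65) − (-0.05)(0.00) = 0.3900
  C_12 = −[(-0.35)(0.65) − (-0.05)(-0.20)] = 0.2375
  C_13 = (-0.35)(0.00) − (0.60)(-0.20) = 0.1200
  C_21 = −[(-0.45)(0.65) − (0.00)(0.00)] = 0.2925
  C_22 = (0.95)(0.65) − (0.00)(-0.20) = 0.6175
  C_23 = −[(0.95)(0.00) − (-0.45)(-0.20)] = 0.0900
  C_31 = (-0.45)(-0.05) − (0.00)(0.60) = 0.0225
  C_32 = −[(0.95)(-0.05) − (0.00)(-0.35)] = 0.0475
  C_33 = (0.95)(0.60) − (-0.45)(-0.35) = 0.4125
det(I−A) = Σ_j (I−A)_1j·C_1j = (0.95)(0.3900) + (-0.45)(0.2375) + (0.00)(0.1200) = 0.263625
adj(I−A) = Cᵀ =
  [ 0.3900   0.2925   0.0225]
  [ 0.2375   0.6175   0.0475]
  [ 0.1200   0.0900   0.4125]
(I − A)⁻¹ = adj(I−A) / det(I−A) ≈
  [   1.4794     1.1095     0.0853]
  [   0.9009     2.3423     0.1802]
  [   0.4552     0.3414     1.5647]
x = (I − A)⁻¹ d = adj(I−A)·d / det(I−A), with det(I−A) = 0.263625:
  x_G = (0.3900·20 + 0.2925·230 + 0.0225·90) / 0.263625 = 77.10 / 0.263625 ≈ 292.46
  x_W = (0.2375·20 + 0.6175·230 + 0.0475·90) / 0.263625 = 151.05 / 0.263625 ≈ 572.97
  x_H = (0.1200·20 + 0.0900·230 + 0.4125·90) / 0.263625 = 60.225 / 0.263625 ≈ 228.45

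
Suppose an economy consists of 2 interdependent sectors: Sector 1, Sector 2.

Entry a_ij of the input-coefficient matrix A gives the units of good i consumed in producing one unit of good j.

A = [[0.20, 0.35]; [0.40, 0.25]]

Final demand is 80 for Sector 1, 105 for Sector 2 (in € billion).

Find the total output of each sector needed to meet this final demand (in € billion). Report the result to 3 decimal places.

I − A =
  [   0.80    -0.35]
  [  -0.40     0.75]
det(I−A) = (0.80)(0.75) − (-0.35)(-0.40) = 0.4600
adj(I−A) = [[0.75, 0.35], [0.40, 0.80]]
(I − A)⁻¹ = adj(I−A) / det(I−A) ≈
  [   1.6304     0.7609]
  [   0.8696     1.7391]
x = (I − A)⁻¹ d = adj(I−A)·d / det(I−A), with det(I−A) = 0.4600:
  x_1 = (0.75·80 + 0.35·105) / 0.4600 = 96.75 / 0.4600 ≈ 210.326
  x_2 = (0.40·80 + 0.80·105) / 0.4600 = 116.00 / 0.4600 ≈ 252.174

x_1 = 210.326, x_2 = 252.174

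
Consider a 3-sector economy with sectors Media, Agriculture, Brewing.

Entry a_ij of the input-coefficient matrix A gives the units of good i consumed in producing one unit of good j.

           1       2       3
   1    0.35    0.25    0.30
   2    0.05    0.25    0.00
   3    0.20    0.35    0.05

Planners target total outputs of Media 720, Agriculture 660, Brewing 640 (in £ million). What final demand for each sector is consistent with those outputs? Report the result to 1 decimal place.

I − A =
  [   0.65    -0.25    -0.30]
  [  -0.05     0.75     0.00]
  [  -0.20    -0.35     0.95]
d = (I − A) x:
  d_1 = (+0.65)·720 + (-0.25)·660 + (-0.30)·640 = 111.0
  d_2 = (-0.05)·720 + (+0.75)·660 + (+0.00)·640 = 459.0
  d_3 = (-0.20)·720 + (-0.35)·660 + (+0.95)·640 = 233.0

d_1 = 111.0, d_2 = 459.0, d_3 = 233.0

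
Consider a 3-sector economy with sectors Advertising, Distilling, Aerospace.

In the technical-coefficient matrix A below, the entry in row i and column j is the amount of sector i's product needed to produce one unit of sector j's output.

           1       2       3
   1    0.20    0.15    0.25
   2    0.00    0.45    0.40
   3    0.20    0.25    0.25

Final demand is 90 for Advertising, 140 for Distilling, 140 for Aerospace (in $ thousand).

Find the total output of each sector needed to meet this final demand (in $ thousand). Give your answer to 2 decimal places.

I − A =
  [   0.80    -0.15    -0.25]
  [   0.00     0.55    -0.40]
  [  -0.20    -0.25     0.75]
Cofactors of I−A, C_ij = (−1)^(i+j)·(minor ij) (rows/columns in the sector order above):
  C_11 = (0.55)(0.75) − (-0.40)(-0.25) = 0.3125
  C_12 = −[(0.00)(0.75) − (-0.40)(-0.20)] = 0.0800
  C_13 = (0.00)(-0.25) − (0.55)(-0.20) = 0.1100
  C_21 = −[(-0.15)(0.75) − (-0.25)(-0.25)] = 0.1750
  C_22 = (0.80)(0.75) − (-0.25)(-0.20) = 0.5500
  C_23 = −[(0.80)(-0.25) − (-0.15)(-0.20)] = 0.2300
  C_31 = (-0.15)(-0.40) − (-0.25)(0.55) = 0.1975
  C_32 = −[(0.80)(-0.40) − (-0.25)(0.00)] = 0.3200
  C_33 = (0.80)(0.55) − (-0.15)(0.00) = 0.4400
det(I−A) = Σ_j (I−A)_1j·C_1j = (0.80)(0.3125) + (-0.15)(0.0800) + (-0.25)(0.1100) = 0.2105
adj(I−A) = Cᵀ =
  [ 0.3125   0.1750   0.1975]
  [ 0.0800   0.5500   0.3200]
  [ 0.1100   0.2300   0.4400]
(I − A)⁻¹ = adj(I−A) / det(I−A) ≈
  [   1.4846     0.8314     0.9382]
  [   0.3800     2.6128     1.5202]
  [   0.5226     1.0926     2.0903]
x = (I − A)⁻¹ d = adj(I−A)·d / det(I−A), with det(I−A) = 0.2105:
  x_1 = (0.3125·90 + 0.1750·140 + 0.1975·140) / 0.2105 = 80.275 / 0.2105 ≈ 381.35
  x_2 = (0.0800·90 + 0.5500·140 + 0.3200·140) / 0.2105 = 129.00 / 0.2105 ≈ 612.83
  x_3 = (0.1100·90 + 0.2300·140 + 0.4400·140) / 0.2105 = 103.70 / 0.2105 ≈ 492.64

x_1 = 381.35, x_2 = 612.83, x_3 = 492.64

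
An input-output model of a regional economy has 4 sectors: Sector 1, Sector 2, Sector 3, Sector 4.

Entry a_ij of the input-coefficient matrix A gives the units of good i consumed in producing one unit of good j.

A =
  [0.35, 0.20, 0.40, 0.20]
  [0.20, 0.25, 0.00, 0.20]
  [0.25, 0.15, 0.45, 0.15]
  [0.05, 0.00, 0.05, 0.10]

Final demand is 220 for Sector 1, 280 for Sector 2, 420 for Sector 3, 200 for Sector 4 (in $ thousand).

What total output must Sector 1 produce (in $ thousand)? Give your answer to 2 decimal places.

x_1 = 2127.80

I − A =
  [   0.65    -0.20    -0.40    -0.20]
  [  -0.20     0.75     0.00    -0.20]
  [  -0.25    -0.15     0.55    -0.15]
  [  -0.05     0.00    -0.05     0.90]
Compute the cofactors C_ij = (−1)^(i+j)·(3×3 minor ij) of I−A; the adjugate is their transpose:
adj(I−A) = Cᵀ =
  [ 0.364125   0.153000   0.279500   0.161500]
  [ 0.105500   0.215875   0.084500   0.085500]
  [ 0.202875   0.132750   0.393250   0.140125]
  [ 0.031500   0.015875   0.037375   0.159125]
det(I−A) = Σ_j (I−A)_1j·C_1j = (0.65)(0.364125) + (-0.20)(0.105500) + (-0.40)(0.202875) + (-0.20)(0.031500) = 0.12813125
(I − A)⁻¹ = adj(I−A) / det(I−A) ≈
  [   2.8418     1.1941     2.1814     1.2604]
  [   0.8234     1.6848     0.6595     0.6673]
  [   1.5833     1.0360     3.0691     1.0936]
  [   0.2458     0.1239     0.2917     1.2419]
x = (I − A)⁻¹ d = adj(I−A)·d / det(I−A), with det(I−A) = 0.12813125:
  x_1 = (0.364125·220 + 0.153000·280 + 0.279500·420 + 0.161500·200) / 0.12813125 = 272.6375 / 0.12813125 ≈ 2127.80
  x_2 = (0.105500·220 + 0.215875·280 + 0.084500·420 + 0.085500·200) / 0.12813125 = 136.245 / 0.12813125 ≈ 1063.32
  x_3 = (0.202875·220 + 0.132750·280 + 0.393250·420 + 0.140125·200) / 0.12813125 = 274.9925 / 0.12813125 ≈ 2146.18
  x_4 = (0.031500·220 + 0.015875·280 + 0.037375·420 + 0.159125·200) / 0.12813125 = 58.8975 / 0.12813125 ≈ 459.67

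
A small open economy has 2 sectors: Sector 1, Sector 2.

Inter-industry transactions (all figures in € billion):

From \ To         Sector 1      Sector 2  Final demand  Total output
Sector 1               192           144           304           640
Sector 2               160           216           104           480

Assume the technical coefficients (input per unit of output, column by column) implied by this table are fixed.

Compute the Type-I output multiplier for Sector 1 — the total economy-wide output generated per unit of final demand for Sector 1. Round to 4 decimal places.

m_1 = 2.5806

Technical coefficients a_ij = z_ij / X_j:
  a_11 = 192/640 = 0.30, a_21 = 160/640 = 0.25
  a_12 = 144/480 = 0.30, a_22 = 216/480 = 0.45
I − A =
  [   0.70    -0.30]
  [  -0.25     0.55]
det(I−A) = (0.70)(0.55) − (-0.30)(-0.25) = 0.3100
adj(I−A) = [[0.55, 0.30], [0.25, 0.70]]
(I − A)⁻¹ = adj(I−A) / det(I−A) ≈
  [   1.77419     0.96774]
  [   0.80645     2.25806]
The output multiplier for sector j is the column-j sum of the Leontief inverse (I − A)⁻¹ = adj(I−A) / det(I−A).
Column 1 of adj(I−A): (0.55, 0.25); det(I−A) = 0.3100.
m_1 = (0.55 + 0.25) / 0.3100 = 0.80 / 0.3100 ≈ 2.5806.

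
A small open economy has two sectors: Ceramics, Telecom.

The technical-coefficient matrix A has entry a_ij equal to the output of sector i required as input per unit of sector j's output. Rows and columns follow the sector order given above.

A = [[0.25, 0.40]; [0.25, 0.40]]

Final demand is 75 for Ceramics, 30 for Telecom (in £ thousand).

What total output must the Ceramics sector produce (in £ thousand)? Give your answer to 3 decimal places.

I − A =
  [   0.75    -0.40]
  [  -0.25     0.60]
det(I−A) = (0.75)(0.60) − (-0.40)(-0.25) = 0.3500
adj(I−A) = [[0.60, 0.40], [0.25, 0.75]]
(I − A)⁻¹ = adj(I−A) / det(I−A) ≈
  [   1.7143     1.1429]
  [   0.7143     2.1429]
x = (I − A)⁻¹ d = adj(I−A)·d / det(I−A), with det(I−A) = 0.3500:
  x_1 = (0.60·75 + 0.40·30) / 0.3500 = 57.00 / 0.3500 ≈ 162.857
  x_2 = (0.25·75 + 0.75·30) / 0.3500 = 41.25 / 0.3500 ≈ 117.857

x_1 = 162.857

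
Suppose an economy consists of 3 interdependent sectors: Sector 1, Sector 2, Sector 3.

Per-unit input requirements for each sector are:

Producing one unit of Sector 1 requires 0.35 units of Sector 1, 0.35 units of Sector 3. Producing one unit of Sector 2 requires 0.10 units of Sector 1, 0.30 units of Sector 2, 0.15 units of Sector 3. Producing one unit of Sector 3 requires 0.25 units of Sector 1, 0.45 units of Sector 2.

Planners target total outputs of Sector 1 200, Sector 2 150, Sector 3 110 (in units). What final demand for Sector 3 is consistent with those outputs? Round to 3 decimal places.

d_3 = 17.500

I − A =
  [   0.65    -0.10    -0.25]
  [   0.00     0.70    -0.45]
  [  -0.35    -0.15     1.00]
d = (I − A) x:
  d_1 = (+0.65)·200 + (-0.10)·150 + (-0.25)·110 = 87.500
  d_2 = (+0.00)·200 + (+0.70)·150 + (-0.45)·110 = 55.500
  d_3 = (-0.35)·200 + (-0.15)·150 + (+1.00)·110 = 17.500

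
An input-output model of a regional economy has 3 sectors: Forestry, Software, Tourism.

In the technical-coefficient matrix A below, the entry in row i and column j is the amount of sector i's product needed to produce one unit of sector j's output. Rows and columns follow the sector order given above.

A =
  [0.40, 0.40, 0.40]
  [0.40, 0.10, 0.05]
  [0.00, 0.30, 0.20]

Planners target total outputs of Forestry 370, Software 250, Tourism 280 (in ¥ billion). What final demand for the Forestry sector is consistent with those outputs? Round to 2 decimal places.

d_F = 10.00

I − A =
  [   0.60    -0.40    -0.40]
  [  -0.40     0.90    -0.05]
  [   0.00    -0.30     0.80]
d = (I − A) x:
  d_F = (+0.60)·370 + (-0.40)·250 + (-0.40)·280 = 10.00
  d_S = (-0.40)·370 + (+0.90)·250 + (-0.05)·280 = 63.00
  d_T = (+0.00)·370 + (-0.30)·250 + (+0.80)·280 = 149.00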